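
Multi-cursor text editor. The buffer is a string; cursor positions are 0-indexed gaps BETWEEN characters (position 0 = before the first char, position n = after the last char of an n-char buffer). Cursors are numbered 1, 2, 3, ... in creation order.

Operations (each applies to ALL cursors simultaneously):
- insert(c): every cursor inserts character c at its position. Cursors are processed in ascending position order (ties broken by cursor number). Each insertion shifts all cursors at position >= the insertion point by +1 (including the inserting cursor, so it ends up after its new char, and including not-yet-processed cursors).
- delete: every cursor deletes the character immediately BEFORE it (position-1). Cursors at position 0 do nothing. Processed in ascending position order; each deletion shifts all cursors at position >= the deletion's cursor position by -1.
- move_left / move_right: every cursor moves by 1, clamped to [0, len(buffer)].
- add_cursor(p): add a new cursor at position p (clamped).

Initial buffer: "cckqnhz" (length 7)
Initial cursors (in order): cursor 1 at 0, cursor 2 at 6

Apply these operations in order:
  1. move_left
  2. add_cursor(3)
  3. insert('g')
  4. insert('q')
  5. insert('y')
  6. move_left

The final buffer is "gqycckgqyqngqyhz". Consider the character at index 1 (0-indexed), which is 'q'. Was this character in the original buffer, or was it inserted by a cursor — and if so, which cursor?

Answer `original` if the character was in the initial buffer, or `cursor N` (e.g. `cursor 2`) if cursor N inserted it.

Answer: cursor 1

Derivation:
After op 1 (move_left): buffer="cckqnhz" (len 7), cursors c1@0 c2@5, authorship .......
After op 2 (add_cursor(3)): buffer="cckqnhz" (len 7), cursors c1@0 c3@3 c2@5, authorship .......
After op 3 (insert('g')): buffer="gcckgqnghz" (len 10), cursors c1@1 c3@5 c2@8, authorship 1...3..2..
After op 4 (insert('q')): buffer="gqcckgqqngqhz" (len 13), cursors c1@2 c3@7 c2@11, authorship 11...33..22..
After op 5 (insert('y')): buffer="gqycckgqyqngqyhz" (len 16), cursors c1@3 c3@9 c2@14, authorship 111...333..222..
After op 6 (move_left): buffer="gqycckgqyqngqyhz" (len 16), cursors c1@2 c3@8 c2@13, authorship 111...333..222..
Authorship (.=original, N=cursor N): 1 1 1 . . . 3 3 3 . . 2 2 2 . .
Index 1: author = 1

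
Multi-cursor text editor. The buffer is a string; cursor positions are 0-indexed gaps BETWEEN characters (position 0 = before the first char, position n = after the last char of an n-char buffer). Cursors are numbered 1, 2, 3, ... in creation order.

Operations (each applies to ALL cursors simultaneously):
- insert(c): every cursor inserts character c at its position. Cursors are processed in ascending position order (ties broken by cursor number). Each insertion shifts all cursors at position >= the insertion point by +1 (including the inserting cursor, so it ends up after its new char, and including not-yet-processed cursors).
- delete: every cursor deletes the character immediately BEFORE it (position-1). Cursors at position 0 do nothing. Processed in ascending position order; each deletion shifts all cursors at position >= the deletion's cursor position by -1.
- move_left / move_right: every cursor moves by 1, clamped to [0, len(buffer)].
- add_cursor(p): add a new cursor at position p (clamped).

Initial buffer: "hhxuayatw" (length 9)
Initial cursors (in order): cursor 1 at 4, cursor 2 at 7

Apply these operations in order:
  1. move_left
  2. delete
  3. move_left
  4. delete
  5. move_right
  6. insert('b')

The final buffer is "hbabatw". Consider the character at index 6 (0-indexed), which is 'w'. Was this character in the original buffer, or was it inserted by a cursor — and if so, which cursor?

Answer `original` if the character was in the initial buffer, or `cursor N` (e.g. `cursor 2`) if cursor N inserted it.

Answer: original

Derivation:
After op 1 (move_left): buffer="hhxuayatw" (len 9), cursors c1@3 c2@6, authorship .........
After op 2 (delete): buffer="hhuaatw" (len 7), cursors c1@2 c2@4, authorship .......
After op 3 (move_left): buffer="hhuaatw" (len 7), cursors c1@1 c2@3, authorship .......
After op 4 (delete): buffer="haatw" (len 5), cursors c1@0 c2@1, authorship .....
After op 5 (move_right): buffer="haatw" (len 5), cursors c1@1 c2@2, authorship .....
After op 6 (insert('b')): buffer="hbabatw" (len 7), cursors c1@2 c2@4, authorship .1.2...
Authorship (.=original, N=cursor N): . 1 . 2 . . .
Index 6: author = original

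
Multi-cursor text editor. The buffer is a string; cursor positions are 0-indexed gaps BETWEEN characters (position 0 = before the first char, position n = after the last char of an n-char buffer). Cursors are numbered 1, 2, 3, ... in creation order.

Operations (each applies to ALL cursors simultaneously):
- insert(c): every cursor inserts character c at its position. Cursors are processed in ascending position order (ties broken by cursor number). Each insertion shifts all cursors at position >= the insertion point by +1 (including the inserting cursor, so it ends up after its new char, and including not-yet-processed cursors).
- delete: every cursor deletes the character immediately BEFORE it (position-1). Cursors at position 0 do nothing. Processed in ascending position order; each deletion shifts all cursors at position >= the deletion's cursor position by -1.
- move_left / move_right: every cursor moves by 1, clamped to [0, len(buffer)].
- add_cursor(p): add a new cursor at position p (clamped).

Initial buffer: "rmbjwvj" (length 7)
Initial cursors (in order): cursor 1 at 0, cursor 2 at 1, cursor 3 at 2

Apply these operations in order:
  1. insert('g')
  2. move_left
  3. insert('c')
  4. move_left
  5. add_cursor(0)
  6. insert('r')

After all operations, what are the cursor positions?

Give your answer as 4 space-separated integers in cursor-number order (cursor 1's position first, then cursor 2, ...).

After op 1 (insert('g')): buffer="grgmgbjwvj" (len 10), cursors c1@1 c2@3 c3@5, authorship 1.2.3.....
After op 2 (move_left): buffer="grgmgbjwvj" (len 10), cursors c1@0 c2@2 c3@4, authorship 1.2.3.....
After op 3 (insert('c')): buffer="cgrcgmcgbjwvj" (len 13), cursors c1@1 c2@4 c3@7, authorship 11.22.33.....
After op 4 (move_left): buffer="cgrcgmcgbjwvj" (len 13), cursors c1@0 c2@3 c3@6, authorship 11.22.33.....
After op 5 (add_cursor(0)): buffer="cgrcgmcgbjwvj" (len 13), cursors c1@0 c4@0 c2@3 c3@6, authorship 11.22.33.....
After op 6 (insert('r')): buffer="rrcgrrcgmrcgbjwvj" (len 17), cursors c1@2 c4@2 c2@6 c3@10, authorship 1411.222.333.....

Answer: 2 6 10 2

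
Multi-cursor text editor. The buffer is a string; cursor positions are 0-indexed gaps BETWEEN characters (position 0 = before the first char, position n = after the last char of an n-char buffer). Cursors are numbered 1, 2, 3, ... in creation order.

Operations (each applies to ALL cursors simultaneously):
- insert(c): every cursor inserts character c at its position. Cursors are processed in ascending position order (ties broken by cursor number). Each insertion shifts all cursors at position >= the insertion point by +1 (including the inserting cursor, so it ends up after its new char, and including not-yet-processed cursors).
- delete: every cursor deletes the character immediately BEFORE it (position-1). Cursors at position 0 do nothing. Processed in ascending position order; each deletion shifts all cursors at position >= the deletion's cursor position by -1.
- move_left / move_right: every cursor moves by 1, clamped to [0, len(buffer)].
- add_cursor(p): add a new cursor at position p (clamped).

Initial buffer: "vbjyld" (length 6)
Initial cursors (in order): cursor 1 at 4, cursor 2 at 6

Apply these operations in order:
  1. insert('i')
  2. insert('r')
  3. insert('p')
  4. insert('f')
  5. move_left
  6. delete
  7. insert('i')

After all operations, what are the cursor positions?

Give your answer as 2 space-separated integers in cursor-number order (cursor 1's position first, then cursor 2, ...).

Answer: 7 13

Derivation:
After op 1 (insert('i')): buffer="vbjyildi" (len 8), cursors c1@5 c2@8, authorship ....1..2
After op 2 (insert('r')): buffer="vbjyirldir" (len 10), cursors c1@6 c2@10, authorship ....11..22
After op 3 (insert('p')): buffer="vbjyirpldirp" (len 12), cursors c1@7 c2@12, authorship ....111..222
After op 4 (insert('f')): buffer="vbjyirpfldirpf" (len 14), cursors c1@8 c2@14, authorship ....1111..2222
After op 5 (move_left): buffer="vbjyirpfldirpf" (len 14), cursors c1@7 c2@13, authorship ....1111..2222
After op 6 (delete): buffer="vbjyirfldirf" (len 12), cursors c1@6 c2@11, authorship ....111..222
After op 7 (insert('i')): buffer="vbjyirifldirif" (len 14), cursors c1@7 c2@13, authorship ....1111..2222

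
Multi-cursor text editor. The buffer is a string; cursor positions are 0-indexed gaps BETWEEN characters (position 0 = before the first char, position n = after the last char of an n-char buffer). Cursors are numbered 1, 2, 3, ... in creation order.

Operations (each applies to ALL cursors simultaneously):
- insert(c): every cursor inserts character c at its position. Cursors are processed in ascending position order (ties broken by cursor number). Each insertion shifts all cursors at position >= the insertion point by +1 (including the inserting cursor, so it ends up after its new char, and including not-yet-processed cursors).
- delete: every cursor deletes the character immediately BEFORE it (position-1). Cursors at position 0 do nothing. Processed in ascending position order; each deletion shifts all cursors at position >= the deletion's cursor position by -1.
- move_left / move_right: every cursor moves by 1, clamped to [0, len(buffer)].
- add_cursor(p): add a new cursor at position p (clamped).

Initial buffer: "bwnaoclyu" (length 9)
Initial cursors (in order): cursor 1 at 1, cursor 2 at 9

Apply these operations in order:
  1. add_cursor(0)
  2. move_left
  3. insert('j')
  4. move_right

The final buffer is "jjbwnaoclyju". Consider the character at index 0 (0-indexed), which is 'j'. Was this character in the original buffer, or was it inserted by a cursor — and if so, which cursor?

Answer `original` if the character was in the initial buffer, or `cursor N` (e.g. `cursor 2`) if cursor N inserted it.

Answer: cursor 1

Derivation:
After op 1 (add_cursor(0)): buffer="bwnaoclyu" (len 9), cursors c3@0 c1@1 c2@9, authorship .........
After op 2 (move_left): buffer="bwnaoclyu" (len 9), cursors c1@0 c3@0 c2@8, authorship .........
After op 3 (insert('j')): buffer="jjbwnaoclyju" (len 12), cursors c1@2 c3@2 c2@11, authorship 13........2.
After op 4 (move_right): buffer="jjbwnaoclyju" (len 12), cursors c1@3 c3@3 c2@12, authorship 13........2.
Authorship (.=original, N=cursor N): 1 3 . . . . . . . . 2 .
Index 0: author = 1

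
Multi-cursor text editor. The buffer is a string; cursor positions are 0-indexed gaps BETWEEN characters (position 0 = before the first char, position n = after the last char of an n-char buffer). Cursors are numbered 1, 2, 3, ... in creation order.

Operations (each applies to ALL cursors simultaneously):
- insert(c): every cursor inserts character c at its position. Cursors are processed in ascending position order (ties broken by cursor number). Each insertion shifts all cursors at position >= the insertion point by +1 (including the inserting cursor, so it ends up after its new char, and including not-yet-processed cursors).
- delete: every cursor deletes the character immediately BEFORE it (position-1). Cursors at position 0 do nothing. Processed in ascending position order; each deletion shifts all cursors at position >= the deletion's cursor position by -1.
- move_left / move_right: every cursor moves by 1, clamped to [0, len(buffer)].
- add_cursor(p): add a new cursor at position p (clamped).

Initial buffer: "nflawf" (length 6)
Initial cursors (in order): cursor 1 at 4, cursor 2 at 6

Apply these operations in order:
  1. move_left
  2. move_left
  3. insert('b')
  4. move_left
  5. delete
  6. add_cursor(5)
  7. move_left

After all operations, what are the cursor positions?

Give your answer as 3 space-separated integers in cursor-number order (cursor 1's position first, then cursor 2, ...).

Answer: 0 2 4

Derivation:
After op 1 (move_left): buffer="nflawf" (len 6), cursors c1@3 c2@5, authorship ......
After op 2 (move_left): buffer="nflawf" (len 6), cursors c1@2 c2@4, authorship ......
After op 3 (insert('b')): buffer="nfblabwf" (len 8), cursors c1@3 c2@6, authorship ..1..2..
After op 4 (move_left): buffer="nfblabwf" (len 8), cursors c1@2 c2@5, authorship ..1..2..
After op 5 (delete): buffer="nblbwf" (len 6), cursors c1@1 c2@3, authorship .1.2..
After op 6 (add_cursor(5)): buffer="nblbwf" (len 6), cursors c1@1 c2@3 c3@5, authorship .1.2..
After op 7 (move_left): buffer="nblbwf" (len 6), cursors c1@0 c2@2 c3@4, authorship .1.2..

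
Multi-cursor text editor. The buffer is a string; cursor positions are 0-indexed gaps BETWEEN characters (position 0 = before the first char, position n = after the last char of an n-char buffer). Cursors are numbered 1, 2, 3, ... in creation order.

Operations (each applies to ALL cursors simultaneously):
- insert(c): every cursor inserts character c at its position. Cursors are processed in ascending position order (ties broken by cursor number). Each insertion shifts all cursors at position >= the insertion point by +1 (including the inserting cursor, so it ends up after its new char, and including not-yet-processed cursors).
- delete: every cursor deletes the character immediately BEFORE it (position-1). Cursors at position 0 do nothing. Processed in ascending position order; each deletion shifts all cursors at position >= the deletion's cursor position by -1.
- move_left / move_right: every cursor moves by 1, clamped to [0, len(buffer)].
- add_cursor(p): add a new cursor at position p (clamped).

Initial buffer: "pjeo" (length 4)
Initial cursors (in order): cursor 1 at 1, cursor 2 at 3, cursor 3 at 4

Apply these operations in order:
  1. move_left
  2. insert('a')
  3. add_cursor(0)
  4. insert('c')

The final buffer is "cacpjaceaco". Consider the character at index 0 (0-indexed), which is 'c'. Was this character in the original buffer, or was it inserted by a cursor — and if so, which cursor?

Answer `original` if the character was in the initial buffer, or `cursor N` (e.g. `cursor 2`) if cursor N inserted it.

Answer: cursor 4

Derivation:
After op 1 (move_left): buffer="pjeo" (len 4), cursors c1@0 c2@2 c3@3, authorship ....
After op 2 (insert('a')): buffer="apjaeao" (len 7), cursors c1@1 c2@4 c3@6, authorship 1..2.3.
After op 3 (add_cursor(0)): buffer="apjaeao" (len 7), cursors c4@0 c1@1 c2@4 c3@6, authorship 1..2.3.
After op 4 (insert('c')): buffer="cacpjaceaco" (len 11), cursors c4@1 c1@3 c2@7 c3@10, authorship 411..22.33.
Authorship (.=original, N=cursor N): 4 1 1 . . 2 2 . 3 3 .
Index 0: author = 4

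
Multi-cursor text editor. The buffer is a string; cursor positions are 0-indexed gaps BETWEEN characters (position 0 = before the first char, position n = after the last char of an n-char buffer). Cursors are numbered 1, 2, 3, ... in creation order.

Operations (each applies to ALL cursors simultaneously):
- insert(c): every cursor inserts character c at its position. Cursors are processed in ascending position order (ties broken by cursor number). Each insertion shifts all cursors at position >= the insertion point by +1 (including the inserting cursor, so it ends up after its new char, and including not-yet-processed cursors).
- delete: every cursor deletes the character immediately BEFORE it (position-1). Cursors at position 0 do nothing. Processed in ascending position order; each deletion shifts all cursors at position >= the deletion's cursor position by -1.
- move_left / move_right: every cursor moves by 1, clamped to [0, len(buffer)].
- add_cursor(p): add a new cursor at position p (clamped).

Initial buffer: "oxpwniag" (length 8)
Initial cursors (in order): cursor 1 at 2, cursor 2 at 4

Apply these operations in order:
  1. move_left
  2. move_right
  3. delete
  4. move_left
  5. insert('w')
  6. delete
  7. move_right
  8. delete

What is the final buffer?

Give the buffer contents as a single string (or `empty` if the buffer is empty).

Answer: niag

Derivation:
After op 1 (move_left): buffer="oxpwniag" (len 8), cursors c1@1 c2@3, authorship ........
After op 2 (move_right): buffer="oxpwniag" (len 8), cursors c1@2 c2@4, authorship ........
After op 3 (delete): buffer="opniag" (len 6), cursors c1@1 c2@2, authorship ......
After op 4 (move_left): buffer="opniag" (len 6), cursors c1@0 c2@1, authorship ......
After op 5 (insert('w')): buffer="wowpniag" (len 8), cursors c1@1 c2@3, authorship 1.2.....
After op 6 (delete): buffer="opniag" (len 6), cursors c1@0 c2@1, authorship ......
After op 7 (move_right): buffer="opniag" (len 6), cursors c1@1 c2@2, authorship ......
After op 8 (delete): buffer="niag" (len 4), cursors c1@0 c2@0, authorship ....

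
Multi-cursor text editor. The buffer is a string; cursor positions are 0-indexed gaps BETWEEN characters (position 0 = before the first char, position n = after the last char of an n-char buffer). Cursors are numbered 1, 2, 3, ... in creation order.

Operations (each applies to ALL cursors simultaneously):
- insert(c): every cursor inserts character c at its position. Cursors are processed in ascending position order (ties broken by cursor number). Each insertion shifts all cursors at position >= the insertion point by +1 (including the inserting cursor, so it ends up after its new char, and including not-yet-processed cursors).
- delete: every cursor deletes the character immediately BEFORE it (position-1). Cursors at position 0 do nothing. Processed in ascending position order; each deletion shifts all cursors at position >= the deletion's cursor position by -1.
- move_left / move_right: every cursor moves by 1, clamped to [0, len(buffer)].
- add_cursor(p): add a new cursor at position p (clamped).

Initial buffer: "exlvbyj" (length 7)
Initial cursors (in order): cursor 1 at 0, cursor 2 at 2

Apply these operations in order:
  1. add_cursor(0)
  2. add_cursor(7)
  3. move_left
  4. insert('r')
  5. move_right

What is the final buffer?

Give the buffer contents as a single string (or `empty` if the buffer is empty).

After op 1 (add_cursor(0)): buffer="exlvbyj" (len 7), cursors c1@0 c3@0 c2@2, authorship .......
After op 2 (add_cursor(7)): buffer="exlvbyj" (len 7), cursors c1@0 c3@0 c2@2 c4@7, authorship .......
After op 3 (move_left): buffer="exlvbyj" (len 7), cursors c1@0 c3@0 c2@1 c4@6, authorship .......
After op 4 (insert('r')): buffer="rrerxlvbyrj" (len 11), cursors c1@2 c3@2 c2@4 c4@10, authorship 13.2.....4.
After op 5 (move_right): buffer="rrerxlvbyrj" (len 11), cursors c1@3 c3@3 c2@5 c4@11, authorship 13.2.....4.

Answer: rrerxlvbyrj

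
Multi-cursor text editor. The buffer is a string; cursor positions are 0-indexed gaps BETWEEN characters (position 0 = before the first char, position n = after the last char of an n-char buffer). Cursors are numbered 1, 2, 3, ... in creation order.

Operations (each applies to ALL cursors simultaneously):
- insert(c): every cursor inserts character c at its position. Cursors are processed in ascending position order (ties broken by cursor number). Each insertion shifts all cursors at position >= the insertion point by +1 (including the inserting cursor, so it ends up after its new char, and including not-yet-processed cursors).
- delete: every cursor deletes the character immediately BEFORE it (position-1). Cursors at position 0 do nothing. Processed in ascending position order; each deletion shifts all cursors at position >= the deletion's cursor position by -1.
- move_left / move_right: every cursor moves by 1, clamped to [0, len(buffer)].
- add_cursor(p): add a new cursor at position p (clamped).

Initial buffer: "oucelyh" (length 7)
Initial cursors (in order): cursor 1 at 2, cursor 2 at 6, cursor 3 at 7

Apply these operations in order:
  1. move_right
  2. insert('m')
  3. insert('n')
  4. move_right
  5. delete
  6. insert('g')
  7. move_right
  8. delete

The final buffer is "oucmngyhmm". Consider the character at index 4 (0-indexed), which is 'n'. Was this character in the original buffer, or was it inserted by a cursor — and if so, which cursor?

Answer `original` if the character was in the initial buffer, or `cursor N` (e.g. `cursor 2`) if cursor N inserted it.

Answer: cursor 1

Derivation:
After op 1 (move_right): buffer="oucelyh" (len 7), cursors c1@3 c2@7 c3@7, authorship .......
After op 2 (insert('m')): buffer="oucmelyhmm" (len 10), cursors c1@4 c2@10 c3@10, authorship ...1....23
After op 3 (insert('n')): buffer="oucmnelyhmmnn" (len 13), cursors c1@5 c2@13 c3@13, authorship ...11....2323
After op 4 (move_right): buffer="oucmnelyhmmnn" (len 13), cursors c1@6 c2@13 c3@13, authorship ...11....2323
After op 5 (delete): buffer="oucmnlyhmm" (len 10), cursors c1@5 c2@10 c3@10, authorship ...11...23
After op 6 (insert('g')): buffer="oucmnglyhmmgg" (len 13), cursors c1@6 c2@13 c3@13, authorship ...111...2323
After op 7 (move_right): buffer="oucmnglyhmmgg" (len 13), cursors c1@7 c2@13 c3@13, authorship ...111...2323
After op 8 (delete): buffer="oucmngyhmm" (len 10), cursors c1@6 c2@10 c3@10, authorship ...111..23
Authorship (.=original, N=cursor N): . . . 1 1 1 . . 2 3
Index 4: author = 1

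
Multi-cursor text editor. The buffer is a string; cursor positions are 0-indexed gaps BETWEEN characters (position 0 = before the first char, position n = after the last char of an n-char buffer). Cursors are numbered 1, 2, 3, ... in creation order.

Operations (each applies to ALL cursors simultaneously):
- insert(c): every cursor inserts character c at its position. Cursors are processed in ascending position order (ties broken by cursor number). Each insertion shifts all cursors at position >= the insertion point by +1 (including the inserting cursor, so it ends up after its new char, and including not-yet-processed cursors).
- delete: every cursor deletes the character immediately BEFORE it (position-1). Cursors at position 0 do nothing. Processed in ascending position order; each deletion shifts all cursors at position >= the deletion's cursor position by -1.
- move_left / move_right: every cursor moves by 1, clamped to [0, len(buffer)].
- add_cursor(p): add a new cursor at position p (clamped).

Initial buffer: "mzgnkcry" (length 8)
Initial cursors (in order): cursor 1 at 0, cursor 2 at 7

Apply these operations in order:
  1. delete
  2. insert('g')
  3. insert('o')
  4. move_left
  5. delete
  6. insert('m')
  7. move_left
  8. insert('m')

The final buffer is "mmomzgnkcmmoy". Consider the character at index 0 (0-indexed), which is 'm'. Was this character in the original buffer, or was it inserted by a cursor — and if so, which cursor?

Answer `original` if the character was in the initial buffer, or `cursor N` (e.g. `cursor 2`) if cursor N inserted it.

After op 1 (delete): buffer="mzgnkcy" (len 7), cursors c1@0 c2@6, authorship .......
After op 2 (insert('g')): buffer="gmzgnkcgy" (len 9), cursors c1@1 c2@8, authorship 1......2.
After op 3 (insert('o')): buffer="gomzgnkcgoy" (len 11), cursors c1@2 c2@10, authorship 11......22.
After op 4 (move_left): buffer="gomzgnkcgoy" (len 11), cursors c1@1 c2@9, authorship 11......22.
After op 5 (delete): buffer="omzgnkcoy" (len 9), cursors c1@0 c2@7, authorship 1......2.
After op 6 (insert('m')): buffer="momzgnkcmoy" (len 11), cursors c1@1 c2@9, authorship 11......22.
After op 7 (move_left): buffer="momzgnkcmoy" (len 11), cursors c1@0 c2@8, authorship 11......22.
After op 8 (insert('m')): buffer="mmomzgnkcmmoy" (len 13), cursors c1@1 c2@10, authorship 111......222.
Authorship (.=original, N=cursor N): 1 1 1 . . . . . . 2 2 2 .
Index 0: author = 1

Answer: cursor 1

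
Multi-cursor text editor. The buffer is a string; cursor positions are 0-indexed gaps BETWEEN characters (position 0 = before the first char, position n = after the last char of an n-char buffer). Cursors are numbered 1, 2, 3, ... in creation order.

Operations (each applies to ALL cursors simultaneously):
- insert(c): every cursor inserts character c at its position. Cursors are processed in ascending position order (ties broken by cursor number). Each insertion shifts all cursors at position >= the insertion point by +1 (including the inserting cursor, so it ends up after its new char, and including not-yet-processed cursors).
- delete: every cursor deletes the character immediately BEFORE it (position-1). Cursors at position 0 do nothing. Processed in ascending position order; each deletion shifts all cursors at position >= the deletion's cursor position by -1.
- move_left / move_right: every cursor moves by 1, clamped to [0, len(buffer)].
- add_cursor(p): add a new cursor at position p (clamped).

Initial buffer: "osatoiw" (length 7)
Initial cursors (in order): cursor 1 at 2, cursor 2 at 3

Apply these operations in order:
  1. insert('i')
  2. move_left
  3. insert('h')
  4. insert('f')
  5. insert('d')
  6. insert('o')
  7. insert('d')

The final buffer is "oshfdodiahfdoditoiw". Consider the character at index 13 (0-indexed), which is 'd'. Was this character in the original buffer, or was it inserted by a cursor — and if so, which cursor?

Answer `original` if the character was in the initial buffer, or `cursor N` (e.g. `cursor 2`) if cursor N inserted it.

Answer: cursor 2

Derivation:
After op 1 (insert('i')): buffer="osiaitoiw" (len 9), cursors c1@3 c2@5, authorship ..1.2....
After op 2 (move_left): buffer="osiaitoiw" (len 9), cursors c1@2 c2@4, authorship ..1.2....
After op 3 (insert('h')): buffer="oshiahitoiw" (len 11), cursors c1@3 c2@6, authorship ..11.22....
After op 4 (insert('f')): buffer="oshfiahfitoiw" (len 13), cursors c1@4 c2@8, authorship ..111.222....
After op 5 (insert('d')): buffer="oshfdiahfditoiw" (len 15), cursors c1@5 c2@10, authorship ..1111.2222....
After op 6 (insert('o')): buffer="oshfdoiahfdoitoiw" (len 17), cursors c1@6 c2@12, authorship ..11111.22222....
After op 7 (insert('d')): buffer="oshfdodiahfdoditoiw" (len 19), cursors c1@7 c2@14, authorship ..111111.222222....
Authorship (.=original, N=cursor N): . . 1 1 1 1 1 1 . 2 2 2 2 2 2 . . . .
Index 13: author = 2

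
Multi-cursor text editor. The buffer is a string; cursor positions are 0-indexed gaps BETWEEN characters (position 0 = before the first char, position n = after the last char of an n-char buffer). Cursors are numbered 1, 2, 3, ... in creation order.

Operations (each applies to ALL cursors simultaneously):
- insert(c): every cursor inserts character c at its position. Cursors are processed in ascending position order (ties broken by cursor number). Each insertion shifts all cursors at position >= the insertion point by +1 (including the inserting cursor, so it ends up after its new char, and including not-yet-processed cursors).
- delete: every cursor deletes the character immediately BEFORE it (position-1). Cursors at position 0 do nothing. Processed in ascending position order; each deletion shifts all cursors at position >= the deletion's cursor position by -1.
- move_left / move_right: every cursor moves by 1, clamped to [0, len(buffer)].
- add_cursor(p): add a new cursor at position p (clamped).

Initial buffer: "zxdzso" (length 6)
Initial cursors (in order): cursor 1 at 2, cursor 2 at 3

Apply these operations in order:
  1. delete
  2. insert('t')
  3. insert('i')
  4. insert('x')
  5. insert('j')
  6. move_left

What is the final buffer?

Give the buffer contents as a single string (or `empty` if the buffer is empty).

Answer: zttiixxjjzso

Derivation:
After op 1 (delete): buffer="zzso" (len 4), cursors c1@1 c2@1, authorship ....
After op 2 (insert('t')): buffer="zttzso" (len 6), cursors c1@3 c2@3, authorship .12...
After op 3 (insert('i')): buffer="zttiizso" (len 8), cursors c1@5 c2@5, authorship .1212...
After op 4 (insert('x')): buffer="zttiixxzso" (len 10), cursors c1@7 c2@7, authorship .121212...
After op 5 (insert('j')): buffer="zttiixxjjzso" (len 12), cursors c1@9 c2@9, authorship .12121212...
After op 6 (move_left): buffer="zttiixxjjzso" (len 12), cursors c1@8 c2@8, authorship .12121212...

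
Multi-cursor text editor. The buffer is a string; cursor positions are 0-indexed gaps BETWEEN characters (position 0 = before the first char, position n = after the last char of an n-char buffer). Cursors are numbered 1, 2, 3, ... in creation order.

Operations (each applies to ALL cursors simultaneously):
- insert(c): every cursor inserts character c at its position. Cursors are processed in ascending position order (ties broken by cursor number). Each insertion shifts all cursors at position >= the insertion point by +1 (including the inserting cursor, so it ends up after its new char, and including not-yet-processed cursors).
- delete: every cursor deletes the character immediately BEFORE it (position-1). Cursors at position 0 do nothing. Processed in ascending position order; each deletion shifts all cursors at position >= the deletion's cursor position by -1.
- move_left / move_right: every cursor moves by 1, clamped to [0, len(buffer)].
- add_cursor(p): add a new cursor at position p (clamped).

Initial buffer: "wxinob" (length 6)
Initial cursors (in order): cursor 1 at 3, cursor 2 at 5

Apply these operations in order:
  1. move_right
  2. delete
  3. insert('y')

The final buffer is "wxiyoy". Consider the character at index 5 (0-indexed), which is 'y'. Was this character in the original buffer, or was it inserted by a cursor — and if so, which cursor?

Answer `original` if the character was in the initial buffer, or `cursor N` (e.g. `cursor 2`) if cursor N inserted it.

Answer: cursor 2

Derivation:
After op 1 (move_right): buffer="wxinob" (len 6), cursors c1@4 c2@6, authorship ......
After op 2 (delete): buffer="wxio" (len 4), cursors c1@3 c2@4, authorship ....
After op 3 (insert('y')): buffer="wxiyoy" (len 6), cursors c1@4 c2@6, authorship ...1.2
Authorship (.=original, N=cursor N): . . . 1 . 2
Index 5: author = 2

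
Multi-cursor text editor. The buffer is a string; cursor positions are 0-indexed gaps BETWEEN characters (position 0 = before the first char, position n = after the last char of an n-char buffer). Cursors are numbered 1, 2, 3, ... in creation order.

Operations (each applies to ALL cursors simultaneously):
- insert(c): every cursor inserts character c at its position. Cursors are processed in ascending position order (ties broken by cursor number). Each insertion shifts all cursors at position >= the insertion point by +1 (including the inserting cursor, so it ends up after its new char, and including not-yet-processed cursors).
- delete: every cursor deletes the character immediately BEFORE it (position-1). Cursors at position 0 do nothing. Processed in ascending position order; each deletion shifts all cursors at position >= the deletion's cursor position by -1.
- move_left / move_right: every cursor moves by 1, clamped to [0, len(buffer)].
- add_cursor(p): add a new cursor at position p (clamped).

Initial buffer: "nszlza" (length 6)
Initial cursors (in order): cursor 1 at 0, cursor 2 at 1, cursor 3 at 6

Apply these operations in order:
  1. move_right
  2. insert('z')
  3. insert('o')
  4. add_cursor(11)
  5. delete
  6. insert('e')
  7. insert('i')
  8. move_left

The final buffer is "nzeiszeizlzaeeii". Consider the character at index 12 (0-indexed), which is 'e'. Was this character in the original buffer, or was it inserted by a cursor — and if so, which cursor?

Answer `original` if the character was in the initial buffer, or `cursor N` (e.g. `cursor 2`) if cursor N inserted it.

Answer: cursor 3

Derivation:
After op 1 (move_right): buffer="nszlza" (len 6), cursors c1@1 c2@2 c3@6, authorship ......
After op 2 (insert('z')): buffer="nzszzlzaz" (len 9), cursors c1@2 c2@4 c3@9, authorship .1.2....3
After op 3 (insert('o')): buffer="nzoszozlzazo" (len 12), cursors c1@3 c2@6 c3@12, authorship .11.22....33
After op 4 (add_cursor(11)): buffer="nzoszozlzazo" (len 12), cursors c1@3 c2@6 c4@11 c3@12, authorship .11.22....33
After op 5 (delete): buffer="nzszzlza" (len 8), cursors c1@2 c2@4 c3@8 c4@8, authorship .1.2....
After op 6 (insert('e')): buffer="nzeszezlzaee" (len 12), cursors c1@3 c2@6 c3@12 c4@12, authorship .11.22....34
After op 7 (insert('i')): buffer="nzeiszeizlzaeeii" (len 16), cursors c1@4 c2@8 c3@16 c4@16, authorship .111.222....3434
After op 8 (move_left): buffer="nzeiszeizlzaeeii" (len 16), cursors c1@3 c2@7 c3@15 c4@15, authorship .111.222....3434
Authorship (.=original, N=cursor N): . 1 1 1 . 2 2 2 . . . . 3 4 3 4
Index 12: author = 3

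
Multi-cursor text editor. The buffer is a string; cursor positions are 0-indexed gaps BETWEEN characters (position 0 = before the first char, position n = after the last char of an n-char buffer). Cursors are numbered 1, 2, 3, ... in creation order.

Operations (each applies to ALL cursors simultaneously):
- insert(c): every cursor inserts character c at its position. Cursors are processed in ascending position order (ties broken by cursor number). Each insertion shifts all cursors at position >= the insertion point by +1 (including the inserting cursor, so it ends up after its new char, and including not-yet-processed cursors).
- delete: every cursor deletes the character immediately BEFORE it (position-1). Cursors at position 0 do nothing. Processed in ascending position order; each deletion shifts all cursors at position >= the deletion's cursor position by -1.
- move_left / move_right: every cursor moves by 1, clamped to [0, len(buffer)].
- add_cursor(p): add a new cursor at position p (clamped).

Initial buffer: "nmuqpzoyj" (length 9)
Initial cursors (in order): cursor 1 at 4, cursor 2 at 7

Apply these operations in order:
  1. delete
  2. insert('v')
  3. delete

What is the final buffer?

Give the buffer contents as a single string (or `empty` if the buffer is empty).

Answer: nmupzyj

Derivation:
After op 1 (delete): buffer="nmupzyj" (len 7), cursors c1@3 c2@5, authorship .......
After op 2 (insert('v')): buffer="nmuvpzvyj" (len 9), cursors c1@4 c2@7, authorship ...1..2..
After op 3 (delete): buffer="nmupzyj" (len 7), cursors c1@3 c2@5, authorship .......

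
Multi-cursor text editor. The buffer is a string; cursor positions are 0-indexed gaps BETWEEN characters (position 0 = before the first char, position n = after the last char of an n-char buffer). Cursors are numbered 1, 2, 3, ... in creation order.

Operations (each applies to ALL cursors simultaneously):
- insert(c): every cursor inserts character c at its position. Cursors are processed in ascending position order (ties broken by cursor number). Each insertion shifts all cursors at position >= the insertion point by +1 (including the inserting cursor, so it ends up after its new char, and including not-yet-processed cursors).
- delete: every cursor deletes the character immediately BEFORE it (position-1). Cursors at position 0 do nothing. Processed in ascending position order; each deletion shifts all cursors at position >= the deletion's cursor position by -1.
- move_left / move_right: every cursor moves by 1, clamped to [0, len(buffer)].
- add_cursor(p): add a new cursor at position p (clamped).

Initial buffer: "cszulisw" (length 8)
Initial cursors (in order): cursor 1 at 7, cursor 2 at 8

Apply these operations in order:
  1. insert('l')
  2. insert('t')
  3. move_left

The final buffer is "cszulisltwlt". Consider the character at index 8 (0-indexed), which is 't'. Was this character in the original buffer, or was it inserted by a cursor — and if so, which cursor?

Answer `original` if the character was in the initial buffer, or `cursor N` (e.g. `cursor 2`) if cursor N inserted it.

After op 1 (insert('l')): buffer="cszulislwl" (len 10), cursors c1@8 c2@10, authorship .......1.2
After op 2 (insert('t')): buffer="cszulisltwlt" (len 12), cursors c1@9 c2@12, authorship .......11.22
After op 3 (move_left): buffer="cszulisltwlt" (len 12), cursors c1@8 c2@11, authorship .......11.22
Authorship (.=original, N=cursor N): . . . . . . . 1 1 . 2 2
Index 8: author = 1

Answer: cursor 1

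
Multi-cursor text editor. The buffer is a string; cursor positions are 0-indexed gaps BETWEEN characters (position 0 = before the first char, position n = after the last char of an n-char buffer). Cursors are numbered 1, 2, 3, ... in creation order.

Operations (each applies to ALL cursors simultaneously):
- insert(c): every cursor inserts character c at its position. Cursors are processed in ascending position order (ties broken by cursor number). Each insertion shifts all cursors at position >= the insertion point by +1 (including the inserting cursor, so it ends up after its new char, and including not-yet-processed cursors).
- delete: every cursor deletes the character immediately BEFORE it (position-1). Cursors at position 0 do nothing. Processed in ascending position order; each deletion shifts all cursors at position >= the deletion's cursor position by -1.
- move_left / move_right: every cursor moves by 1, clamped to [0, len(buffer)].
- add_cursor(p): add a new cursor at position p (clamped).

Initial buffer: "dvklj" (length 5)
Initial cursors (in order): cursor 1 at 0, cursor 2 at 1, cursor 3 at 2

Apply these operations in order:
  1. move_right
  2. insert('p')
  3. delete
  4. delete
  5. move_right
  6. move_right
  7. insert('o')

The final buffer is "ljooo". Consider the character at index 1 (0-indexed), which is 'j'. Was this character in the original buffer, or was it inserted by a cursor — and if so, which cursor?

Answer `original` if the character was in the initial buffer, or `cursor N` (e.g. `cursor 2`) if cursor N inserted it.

After op 1 (move_right): buffer="dvklj" (len 5), cursors c1@1 c2@2 c3@3, authorship .....
After op 2 (insert('p')): buffer="dpvpkplj" (len 8), cursors c1@2 c2@4 c3@6, authorship .1.2.3..
After op 3 (delete): buffer="dvklj" (len 5), cursors c1@1 c2@2 c3@3, authorship .....
After op 4 (delete): buffer="lj" (len 2), cursors c1@0 c2@0 c3@0, authorship ..
After op 5 (move_right): buffer="lj" (len 2), cursors c1@1 c2@1 c3@1, authorship ..
After op 6 (move_right): buffer="lj" (len 2), cursors c1@2 c2@2 c3@2, authorship ..
After op 7 (insert('o')): buffer="ljooo" (len 5), cursors c1@5 c2@5 c3@5, authorship ..123
Authorship (.=original, N=cursor N): . . 1 2 3
Index 1: author = original

Answer: original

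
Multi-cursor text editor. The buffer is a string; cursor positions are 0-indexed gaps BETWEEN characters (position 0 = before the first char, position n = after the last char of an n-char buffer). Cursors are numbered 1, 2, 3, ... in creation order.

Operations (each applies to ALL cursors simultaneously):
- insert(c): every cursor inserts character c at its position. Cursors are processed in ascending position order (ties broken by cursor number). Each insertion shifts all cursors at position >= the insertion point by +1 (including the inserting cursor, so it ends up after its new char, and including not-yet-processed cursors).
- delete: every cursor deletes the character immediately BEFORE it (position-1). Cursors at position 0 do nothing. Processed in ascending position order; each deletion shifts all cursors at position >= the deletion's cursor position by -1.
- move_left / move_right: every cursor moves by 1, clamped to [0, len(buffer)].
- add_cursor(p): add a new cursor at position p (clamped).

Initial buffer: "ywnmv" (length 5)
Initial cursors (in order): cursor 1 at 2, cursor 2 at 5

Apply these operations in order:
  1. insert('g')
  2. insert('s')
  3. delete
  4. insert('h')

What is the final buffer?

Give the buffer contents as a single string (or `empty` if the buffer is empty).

Answer: ywghnmvgh

Derivation:
After op 1 (insert('g')): buffer="ywgnmvg" (len 7), cursors c1@3 c2@7, authorship ..1...2
After op 2 (insert('s')): buffer="ywgsnmvgs" (len 9), cursors c1@4 c2@9, authorship ..11...22
After op 3 (delete): buffer="ywgnmvg" (len 7), cursors c1@3 c2@7, authorship ..1...2
After op 4 (insert('h')): buffer="ywghnmvgh" (len 9), cursors c1@4 c2@9, authorship ..11...22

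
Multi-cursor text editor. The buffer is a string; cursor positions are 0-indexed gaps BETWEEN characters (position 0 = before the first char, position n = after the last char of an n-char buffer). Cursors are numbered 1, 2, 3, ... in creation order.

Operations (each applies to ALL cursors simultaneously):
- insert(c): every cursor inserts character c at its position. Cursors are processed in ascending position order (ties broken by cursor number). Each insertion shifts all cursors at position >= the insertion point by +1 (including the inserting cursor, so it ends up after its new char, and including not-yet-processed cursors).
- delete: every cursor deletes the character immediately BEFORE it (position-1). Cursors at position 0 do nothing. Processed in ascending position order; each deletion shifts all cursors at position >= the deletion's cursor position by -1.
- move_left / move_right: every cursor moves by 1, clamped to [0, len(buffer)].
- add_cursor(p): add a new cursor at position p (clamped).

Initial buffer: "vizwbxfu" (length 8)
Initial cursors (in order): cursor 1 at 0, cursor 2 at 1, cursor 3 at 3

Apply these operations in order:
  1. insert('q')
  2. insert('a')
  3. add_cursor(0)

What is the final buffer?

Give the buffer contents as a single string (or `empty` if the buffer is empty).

After op 1 (insert('q')): buffer="qvqizqwbxfu" (len 11), cursors c1@1 c2@3 c3@6, authorship 1.2..3.....
After op 2 (insert('a')): buffer="qavqaizqawbxfu" (len 14), cursors c1@2 c2@5 c3@9, authorship 11.22..33.....
After op 3 (add_cursor(0)): buffer="qavqaizqawbxfu" (len 14), cursors c4@0 c1@2 c2@5 c3@9, authorship 11.22..33.....

Answer: qavqaizqawbxfu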